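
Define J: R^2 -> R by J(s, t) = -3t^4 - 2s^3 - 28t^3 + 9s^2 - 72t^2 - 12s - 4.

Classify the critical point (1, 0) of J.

The mixed partial ∂²J/∂s∂t is 0, so the Hessian at any point is diag(J_ss, J_tt) = diag(6(-2s + 3), -12(3t^2 + 14t + 12)).
At (1, 0): H = diag(6, -144).
The eigenvalues have opposite signs, so H is indefinite: a saddle point.

saddle point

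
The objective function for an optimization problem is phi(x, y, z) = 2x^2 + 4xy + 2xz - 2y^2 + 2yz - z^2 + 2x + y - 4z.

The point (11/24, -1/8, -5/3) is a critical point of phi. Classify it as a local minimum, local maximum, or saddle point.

saddle point

The Hessian is constant: H = [[4, 4, 2], [4, -4, 2], [2, 2, -2]].
Leading principal minors: Δ₁ = 4, Δ₂ = -32, Δ₃ = 96.
The minors fit neither the all-positive nor the alternating-sign pattern, so H is indefinite: a saddle point.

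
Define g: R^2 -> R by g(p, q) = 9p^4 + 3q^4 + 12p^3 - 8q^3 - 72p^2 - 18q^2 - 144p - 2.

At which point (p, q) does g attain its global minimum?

(2, 3)

g(p,q) separates as A(p) + B(q) − 2, so its minimum is min A + min B − 2.
A'(p) = 36(p - 2)(p + 1)(p + 2) vanishes at p ∈ {-2, -1, 2}; B'(q) = 12q(q - 3)(q + 1) vanishes at q ∈ {-1, 0, 3}.
Local minima of A (where A''>0): A(-2)=48, A(2)=-336. Local minima of B: B(-1)=-7, B(3)=-135.
So the global minimum of g is A(2) + B(3) − 2 = -336 − 135 − 2 = -473, attained at (2, 3).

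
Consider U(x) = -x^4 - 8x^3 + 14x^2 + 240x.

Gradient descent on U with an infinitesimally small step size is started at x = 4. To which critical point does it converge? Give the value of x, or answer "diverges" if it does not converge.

diverges

U'(x) = -4(x - 3)(x + 4)(x + 5), so U'(4) = -288.
Gradient descent moves in the -U' direction, i.e. x is increasing.
There is no critical point above x=4, and U' keeps the same sign, so the iterate runs off to +∞.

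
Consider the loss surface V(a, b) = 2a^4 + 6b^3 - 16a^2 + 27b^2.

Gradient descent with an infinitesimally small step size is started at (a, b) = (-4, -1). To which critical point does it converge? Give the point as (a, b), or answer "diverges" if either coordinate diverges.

V is separable, so gradient descent decouples: a follows -∂V/∂a, b follows -∂V/∂b.
∂V/∂a = 8a(a - 2)(a + 2); at a=-4 this is -384, so a increases.
∂V/∂b = 18b(b + 3); at b=-1 this is -36, so b increases.
a converges to its nearest critical value -2 (a local min of the a-part); b converges to 0. The iterate converges to (-2, 0).

(-2, 0)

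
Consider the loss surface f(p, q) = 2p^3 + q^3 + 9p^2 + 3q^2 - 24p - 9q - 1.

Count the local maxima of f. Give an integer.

1

f separates as a function of p plus a function of q, so ∇f=0 decouples.
∂f/∂p = 6(p - 1)(p + 4) = 0 at p ∈ {-4, 1}; ∂f/∂q = 3(q - 1)(q + 3) = 0 at q ∈ {-3, 1}.
The Hessian is diagonal: diag(f_pp, f_qq). Second derivatives: f_pp(-4)=-30, f_pp(1)=30; f_qq(-3)=-12, f_qq(1)=12.
Local maxima occur where both diagonal entries negative: (-4, -3). Count: 1.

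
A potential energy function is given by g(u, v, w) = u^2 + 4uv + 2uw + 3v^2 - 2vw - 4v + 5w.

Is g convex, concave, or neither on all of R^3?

neither

g is quadratic, so its Hessian is the constant matrix H = [[2, 4, 2], [4, 6, -2], [2, -2, 0]].
Leading principal minors: 2, -4, -64.
Neither pattern holds ⇒ H is indefinite ⇒ neither convex nor concave.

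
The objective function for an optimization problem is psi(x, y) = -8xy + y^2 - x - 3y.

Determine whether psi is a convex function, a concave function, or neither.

psi is quadratic, so its Hessian is the constant matrix H = [[0, -8], [-8, 2]].
det(H) = -64, tr(H) = 2.
det(H) < 0, so H is indefinite: neither convex nor concave.

neither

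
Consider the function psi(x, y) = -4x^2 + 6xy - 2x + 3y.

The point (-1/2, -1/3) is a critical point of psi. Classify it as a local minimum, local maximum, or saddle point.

saddle point

The Hessian of psi is constant: H = [[-8, 6], [6, 0]].
det(H) = (-8)·0 − 6² = -36.
Since det(H) < 0, H is indefinite and the critical point is a saddle point.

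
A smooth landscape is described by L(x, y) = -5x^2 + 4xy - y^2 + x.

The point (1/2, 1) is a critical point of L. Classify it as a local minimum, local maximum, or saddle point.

The Hessian of L is constant: H = [[-10, 4], [4, -2]].
det(H) = (-10)·(-2) − 4² = 4.
det(H) > 0 and tr(H) = -12 < 0, so H is negative definite and the point is a local maximum.

local maximum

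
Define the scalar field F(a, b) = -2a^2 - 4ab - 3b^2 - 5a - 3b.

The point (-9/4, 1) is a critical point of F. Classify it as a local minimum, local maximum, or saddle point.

The Hessian of F is constant: H = [[-4, -4], [-4, -6]].
det(H) = (-4)·(-6) − (-4)² = 8.
det(H) > 0 and tr(H) = -10 < 0, so H is negative definite and the point is a local maximum.

local maximum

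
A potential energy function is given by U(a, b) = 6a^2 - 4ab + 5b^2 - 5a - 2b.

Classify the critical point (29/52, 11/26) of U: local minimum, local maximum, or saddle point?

local minimum

The Hessian of U is constant: H = [[12, -4], [-4, 10]].
det(H) = 12·10 − (-4)² = 104.
det(H) > 0 and tr(H) = 22 > 0, so H is positive definite and the point is a local minimum.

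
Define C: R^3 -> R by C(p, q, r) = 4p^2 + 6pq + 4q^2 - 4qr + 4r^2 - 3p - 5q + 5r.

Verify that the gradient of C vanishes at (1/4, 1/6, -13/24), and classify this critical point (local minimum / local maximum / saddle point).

local minimum

∇C = (8p + 6q - 3, 6p + 8q - 4r - 5, -4q + 8r + 5); substituting (1/4, 1/6, -13/24) gives ∇C = (0, 0, 0), so (1/4, 1/6, -13/24) is indeed a critical point.
The Hessian is constant: H = [[8, 6, 0], [6, 8, -4], [0, -4, 8]].
Leading principal minors: Δ₁ = 8, Δ₂ = 28, Δ₃ = 96.
All leading minors are positive, so H is positive definite: a local minimum.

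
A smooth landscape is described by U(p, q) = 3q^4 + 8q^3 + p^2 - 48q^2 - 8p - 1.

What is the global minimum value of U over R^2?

U(p,q) separates as A(p) + B(q) − 1, so its minimum is min A + min B − 1.
A'(p) = 2p - 8 vanishes at p ∈ {4}; B'(q) = 12q(q - 2)(q + 4) vanishes at q ∈ {-4, 0, 2}.
Local minima of A (where A''>0): A(4)=-16. Local minima of B: B(-4)=-512, B(2)=-80.
So the global minimum of U is A(4) + B(-4) − 1 = -16 − 512 − 1 = -529, attained at (4, -4).

-529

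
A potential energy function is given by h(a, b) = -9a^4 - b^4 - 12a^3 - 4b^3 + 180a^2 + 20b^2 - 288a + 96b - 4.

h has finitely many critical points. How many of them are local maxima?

h separates as a function of a plus a function of b, so ∇h=0 decouples.
∂h/∂a = -36(a - 2)(a - 1)(a + 4) = 0 at a ∈ {-4, 1, 2}; ∂h/∂b = -4(b - 3)(b + 2)(b + 4) = 0 at b ∈ {-4, -2, 3}.
The Hessian is diagonal: diag(h_aa, h_bb). Second derivatives: h_aa(-4)=-1080, h_aa(1)=180, h_aa(2)=-216; h_bb(-4)=-56, h_bb(-2)=40, h_bb(3)=-140.
Local maxima occur where both diagonal entries negative: (-4, -4), (-4, 3), (2, -4), (2, 3). Count: 4.

4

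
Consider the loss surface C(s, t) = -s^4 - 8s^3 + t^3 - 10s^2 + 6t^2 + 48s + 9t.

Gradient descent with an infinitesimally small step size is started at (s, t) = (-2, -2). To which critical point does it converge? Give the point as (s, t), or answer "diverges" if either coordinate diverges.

(-3, -1)

C is separable, so gradient descent decouples: s follows -∂C/∂s, t follows -∂C/∂t.
∂C/∂s = -4(s - 1)(s + 3)(s + 4); at s=-2 this is 24, so s decreases.
∂C/∂t = 3(t + 1)(t + 3); at t=-2 this is -3, so t increases.
s converges to its nearest critical value -3 (a local min of the s-part); t converges to -1. The iterate converges to (-3, -1).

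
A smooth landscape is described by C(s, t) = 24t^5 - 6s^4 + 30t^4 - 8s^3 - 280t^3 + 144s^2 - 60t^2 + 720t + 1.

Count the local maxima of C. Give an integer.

4

C separates as a function of s plus a function of t, so ∇C=0 decouples.
∂C/∂s = -24s(s - 3)(s + 4) = 0 at s ∈ {-4, 0, 3}; ∂C/∂t = 120(t - 2)(t - 1)(t + 1)(t + 3) = 0 at t ∈ {-3, -1, 1, 2}.
The Hessian is diagonal: diag(C_ss, C_tt). Second derivatives: C_ss(-4)=-672, C_ss(0)=288, C_ss(3)=-504; C_tt(-3)=-4800, C_tt(-1)=1440, C_tt(1)=-960, C_tt(2)=1800.
Local maxima occur where both diagonal entries negative: (-4, -3), (-4, 1), (3, -3), (3, 1). Count: 4.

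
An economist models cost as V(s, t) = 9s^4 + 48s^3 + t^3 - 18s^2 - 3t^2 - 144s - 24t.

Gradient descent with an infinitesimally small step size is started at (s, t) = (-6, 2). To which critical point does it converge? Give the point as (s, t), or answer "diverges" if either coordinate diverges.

V is separable, so gradient descent decouples: s follows -∂V/∂s, t follows -∂V/∂t.
∂V/∂s = 36(s - 1)(s + 1)(s + 4); at s=-6 this is -2520, so s increases.
∂V/∂t = 3(t - 4)(t + 2); at t=2 this is -24, so t increases.
s converges to its nearest critical value -4 (a local min of the s-part); t converges to 4. The iterate converges to (-4, 4).

(-4, 4)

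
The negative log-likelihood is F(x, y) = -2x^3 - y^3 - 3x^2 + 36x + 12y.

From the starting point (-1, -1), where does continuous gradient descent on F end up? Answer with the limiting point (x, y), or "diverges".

(-3, -2)

F is separable, so gradient descent decouples: x follows -∂F/∂x, y follows -∂F/∂y.
∂F/∂x = -6(x - 2)(x + 3); at x=-1 this is 36, so x decreases.
∂F/∂y = -3(y - 2)(y + 2); at y=-1 this is 9, so y decreases.
x converges to its nearest critical value -3 (a local min of the x-part); y converges to -2. The iterate converges to (-3, -2).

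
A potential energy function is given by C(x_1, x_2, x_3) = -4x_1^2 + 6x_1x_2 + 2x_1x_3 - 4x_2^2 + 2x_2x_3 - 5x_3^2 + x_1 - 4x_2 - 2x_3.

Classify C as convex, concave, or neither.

C is quadratic, so its Hessian is the constant matrix H = [[-8, 6, 2], [6, -8, 2], [2, 2, -10]].
Leading principal minors: -8, 28, -168.
Signs alternate −, +, − ⇒ H ≺ 0 ⇒ concave.

concave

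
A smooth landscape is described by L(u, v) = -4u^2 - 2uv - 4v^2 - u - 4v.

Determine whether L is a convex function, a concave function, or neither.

concave

L is quadratic, so its Hessian is the constant matrix H = [[-8, -2], [-2, -8]].
det(H) = 60, tr(H) = -16.
det(H) > 0 and tr(H) < 0, so H is negative definite everywhere: concave.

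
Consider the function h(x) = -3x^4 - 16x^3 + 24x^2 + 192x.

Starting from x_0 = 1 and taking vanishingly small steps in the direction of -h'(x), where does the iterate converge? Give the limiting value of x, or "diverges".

h'(x) = -12(x - 2)(x + 2)(x + 4), so h'(1) = 180.
Gradient descent moves in the -h' direction, i.e. x is decreasing.
The nearest critical point in that direction is x = -2, where h'' = 96 > 0 (a local minimum). The iterate converges there.

-2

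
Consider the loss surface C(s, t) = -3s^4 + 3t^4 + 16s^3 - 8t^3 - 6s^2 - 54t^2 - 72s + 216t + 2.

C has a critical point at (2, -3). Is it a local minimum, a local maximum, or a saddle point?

The mixed partial ∂²C/∂s∂t is 0, so the Hessian at any point is diag(C_ss, C_tt) = diag(12(-3s^2 + 8s - 1), 12(3t^2 - 4t - 9)).
At (2, -3): H = diag(36, 360).
Both eigenvalues are positive, so H is positive definite: a local minimum.

local minimum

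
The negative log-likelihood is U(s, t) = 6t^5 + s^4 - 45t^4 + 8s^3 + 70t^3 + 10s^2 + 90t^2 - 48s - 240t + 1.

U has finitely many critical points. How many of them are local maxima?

2

U separates as a function of s plus a function of t, so ∇U=0 decouples.
∂U/∂s = 4(s - 1)(s + 3)(s + 4) = 0 at s ∈ {-4, -3, 1}; ∂U/∂t = 30(t - 4)(t - 2)(t - 1)(t + 1) = 0 at t ∈ {-1, 1, 2, 4}.
The Hessian is diagonal: diag(U_ss, U_tt). Second derivatives: U_ss(-4)=20, U_ss(-3)=-16, U_ss(1)=80; U_tt(-1)=-900, U_tt(1)=180, U_tt(2)=-180, U_tt(4)=900.
Local maxima occur where both diagonal entries negative: (-3, -1), (-3, 2). Count: 2.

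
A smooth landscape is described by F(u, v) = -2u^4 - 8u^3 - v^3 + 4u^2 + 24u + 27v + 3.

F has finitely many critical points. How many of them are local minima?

F separates as a function of u plus a function of v, so ∇F=0 decouples.
∂F/∂u = -8(u - 1)(u + 1)(u + 3) = 0 at u ∈ {-3, -1, 1}; ∂F/∂v = -3(v - 3)(v + 3) = 0 at v ∈ {-3, 3}.
The Hessian is diagonal: diag(F_uu, F_vv). Second derivatives: F_uu(-3)=-64, F_uu(-1)=32, F_uu(1)=-64; F_vv(-3)=18, F_vv(3)=-18.
Local minima occur where both diagonal entries positive: (-1, -3). Count: 1.

1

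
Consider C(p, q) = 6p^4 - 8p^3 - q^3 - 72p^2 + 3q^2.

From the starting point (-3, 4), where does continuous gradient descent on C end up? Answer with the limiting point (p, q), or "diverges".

C is separable, so gradient descent decouples: p follows -∂C/∂p, q follows -∂C/∂q.
∂C/∂p = 24p(p - 3)(p + 2); at p=-3 this is -432, so p increases.
∂C/∂q = -3q(q - 2); at q=4 this is -24, so q increases.
The q-coordinate has no critical point in that direction and runs off to infinity.

diverges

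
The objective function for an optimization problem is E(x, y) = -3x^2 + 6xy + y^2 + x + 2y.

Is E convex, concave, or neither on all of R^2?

E is quadratic, so its Hessian is the constant matrix H = [[-6, 6], [6, 2]].
det(H) = -48, tr(H) = -4.
det(H) < 0, so H is indefinite: neither convex nor concave.

neither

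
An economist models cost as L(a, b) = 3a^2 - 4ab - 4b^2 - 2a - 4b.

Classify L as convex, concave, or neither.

L is quadratic, so its Hessian is the constant matrix H = [[6, -4], [-4, -8]].
det(H) = -64, tr(H) = -2.
det(H) < 0, so H is indefinite: neither convex nor concave.

neither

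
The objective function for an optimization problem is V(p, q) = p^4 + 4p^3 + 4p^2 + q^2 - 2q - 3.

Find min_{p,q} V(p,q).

V(p,q) separates as A(p) + B(q) − 3, so its minimum is min A + min B − 3.
A'(p) = 4p(p + 1)(p + 2) vanishes at p ∈ {-2, -1, 0}; B'(q) = 2q - 2 vanishes at q ∈ {1}.
Local minima of A (where A''>0): A(-2)=0, A(0)=0. Local minima of B: B(1)=-1.
So the global minimum of V is A(-2) + B(1) − 3 = 0 − 1 − 3 = -4, attained at (-2, 1).

-4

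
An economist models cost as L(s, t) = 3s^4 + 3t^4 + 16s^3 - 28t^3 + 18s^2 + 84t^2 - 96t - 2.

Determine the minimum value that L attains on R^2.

-93

L(s,t) separates as P(s) + Q(t) − 2, so its minimum is min P + min Q − 2.
P'(s) = 12s(s + 1)(s + 3) vanishes at s ∈ {-3, -1, 0}; Q'(t) = 12(t - 4)(t - 2)(t - 1) vanishes at t ∈ {1, 2, 4}.
Local minima of P (where P''>0): P(-3)=-27, P(0)=0. Local minima of Q: Q(1)=-37, Q(4)=-64.
So the global minimum of L is P(-3) + Q(4) − 2 = -27 − 64 − 2 = -93, attained at (-3, 4).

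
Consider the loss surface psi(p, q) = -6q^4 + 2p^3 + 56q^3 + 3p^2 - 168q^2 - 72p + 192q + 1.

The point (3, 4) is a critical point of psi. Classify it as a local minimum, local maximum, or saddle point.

The mixed partial ∂²psi/∂p∂q is 0, so the Hessian at any point is diag(psi_pp, psi_qq) = diag(6(2p + 1), 24(-3q^2 + 14q - 14)).
At (3, 4): H = diag(42, -144).
The eigenvalues have opposite signs, so H is indefinite: a saddle point.

saddle point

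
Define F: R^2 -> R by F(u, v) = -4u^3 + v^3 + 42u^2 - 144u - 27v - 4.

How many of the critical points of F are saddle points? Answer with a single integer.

F separates as a function of u plus a function of v, so ∇F=0 decouples.
∂F/∂u = -12(u - 4)(u - 3) = 0 at u ∈ {3, 4}; ∂F/∂v = 3(v - 3)(v + 3) = 0 at v ∈ {-3, 3}.
The Hessian is diagonal: diag(F_uu, F_vv). Second derivatives: F_uu(3)=12, F_uu(4)=-12; F_vv(-3)=-18, F_vv(3)=18.
Saddle points occur where the two diagonal entries have opposite signs: (3, -3), (4, 3). Count: 2.

2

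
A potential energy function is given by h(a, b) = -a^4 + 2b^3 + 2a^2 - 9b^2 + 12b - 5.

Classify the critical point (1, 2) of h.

The mixed partial ∂²h/∂a∂b is 0, so the Hessian at any point is diag(h_aa, h_bb) = diag(4(-3a^2 + 1), 6(2b - 3)).
At (1, 2): H = diag(-8, 6).
The eigenvalues have opposite signs, so H is indefinite: a saddle point.

saddle point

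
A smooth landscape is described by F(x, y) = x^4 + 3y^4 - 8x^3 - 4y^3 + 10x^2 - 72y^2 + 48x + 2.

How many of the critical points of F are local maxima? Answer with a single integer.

F separates as a function of x plus a function of y, so ∇F=0 decouples.
∂F/∂x = 4(x - 4)(x - 3)(x + 1) = 0 at x ∈ {-1, 3, 4}; ∂F/∂y = 12y(y - 4)(y + 3) = 0 at y ∈ {-3, 0, 4}.
The Hessian is diagonal: diag(F_xx, F_yy). Second derivatives: F_xx(-1)=80, F_xx(3)=-16, F_xx(4)=20; F_yy(-3)=252, F_yy(0)=-144, F_yy(4)=336.
Local maxima occur where both diagonal entries negative: (3, 0). Count: 1.

1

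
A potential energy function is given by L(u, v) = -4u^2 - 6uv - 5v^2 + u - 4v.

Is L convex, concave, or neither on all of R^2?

concave

L is quadratic, so its Hessian is the constant matrix H = [[-8, -6], [-6, -10]].
det(H) = 44, tr(H) = -18.
det(H) > 0 and tr(H) < 0, so H is negative definite everywhere: concave.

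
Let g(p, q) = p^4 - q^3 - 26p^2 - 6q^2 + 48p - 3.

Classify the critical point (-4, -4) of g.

The mixed partial ∂²g/∂p∂q is 0, so the Hessian at any point is diag(g_pp, g_qq) = diag(4(3p^2 - 13), -6(q + 2)).
At (-4, -4): H = diag(140, 12).
Both eigenvalues are positive, so H is positive definite: a local minimum.

local minimum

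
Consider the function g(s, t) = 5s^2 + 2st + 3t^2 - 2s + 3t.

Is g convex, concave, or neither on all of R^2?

convex

g is quadratic, so its Hessian is the constant matrix H = [[10, 2], [2, 6]].
det(H) = 56, tr(H) = 16.
det(H) > 0 and tr(H) > 0, so H is positive definite everywhere: convex.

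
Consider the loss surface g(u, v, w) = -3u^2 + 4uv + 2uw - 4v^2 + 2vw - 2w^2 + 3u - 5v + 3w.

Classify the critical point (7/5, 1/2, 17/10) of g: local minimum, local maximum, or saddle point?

The Hessian is constant: H = [[-6, 4, 2], [4, -8, 2], [2, 2, -4]].
Leading principal minors: Δ₁ = -6, Δ₂ = 32, Δ₃ = -40.
The minors alternate sign starting negative (−, +, −), so H is negative definite: a local maximum.

local maximum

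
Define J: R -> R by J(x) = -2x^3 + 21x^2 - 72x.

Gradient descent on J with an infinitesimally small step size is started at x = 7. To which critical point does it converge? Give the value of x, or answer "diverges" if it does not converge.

J'(x) = -6(x - 4)(x - 3), so J'(7) = -72.
Gradient descent moves in the -J' direction, i.e. x is increasing.
There is no critical point above x=7, and J' keeps the same sign, so the iterate runs off to +∞.

diverges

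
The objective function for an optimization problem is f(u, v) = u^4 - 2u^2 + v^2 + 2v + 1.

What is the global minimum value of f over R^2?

-1

f(u,v) separates as P(u) + Q(v) + 1, so its minimum is min P + min Q + 1.
P'(u) = 4u(u - 1)(u + 1) vanishes at u ∈ {-1, 0, 1}; Q'(v) = 2v + 2 vanishes at v ∈ {-1}.
Local minima of P (where P''>0): P(-1)=-1, P(1)=-1. Local minima of Q: Q(-1)=-1.
So the global minimum of f is P(-1) + Q(-1) + 1 = -1 − 1 + 1 = -1, attained at (-1, -1).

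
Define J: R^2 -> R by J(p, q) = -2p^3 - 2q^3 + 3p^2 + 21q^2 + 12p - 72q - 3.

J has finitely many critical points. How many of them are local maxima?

1

J separates as a function of p plus a function of q, so ∇J=0 decouples.
∂J/∂p = -6(p - 2)(p + 1) = 0 at p ∈ {-1, 2}; ∂J/∂q = -6(q - 4)(q - 3) = 0 at q ∈ {3, 4}.
The Hessian is diagonal: diag(J_pp, J_qq). Second derivatives: J_pp(-1)=18, J_pp(2)=-18; J_qq(3)=6, J_qq(4)=-6.
Local maxima occur where both diagonal entries negative: (2, 4). Count: 1.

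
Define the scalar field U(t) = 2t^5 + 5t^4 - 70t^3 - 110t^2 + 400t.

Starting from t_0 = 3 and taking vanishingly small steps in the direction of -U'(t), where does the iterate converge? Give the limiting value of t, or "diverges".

4

U'(t) = 10(t - 4)(t - 1)(t + 2)(t + 5), so U'(3) = -800.
Gradient descent moves in the -U' direction, i.e. t is increasing.
The nearest critical point in that direction is t = 4, where U'' = 1620 > 0 (a local minimum). The iterate converges there.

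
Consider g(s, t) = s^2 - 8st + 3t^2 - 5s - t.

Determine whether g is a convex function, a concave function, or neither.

g is quadratic, so its Hessian is the constant matrix H = [[2, -8], [-8, 6]].
det(H) = -52, tr(H) = 8.
det(H) < 0, so H is indefinite: neither convex nor concave.

neither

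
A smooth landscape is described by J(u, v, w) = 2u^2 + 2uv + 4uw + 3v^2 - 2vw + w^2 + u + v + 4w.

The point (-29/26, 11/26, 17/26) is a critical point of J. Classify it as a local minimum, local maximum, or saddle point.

The Hessian is constant: H = [[4, 2, 4], [2, 6, -2], [4, -2, 2]].
Leading principal minors: Δ₁ = 4, Δ₂ = 20, Δ₃ = -104.
The minors fit neither the all-positive nor the alternating-sign pattern, so H is indefinite: a saddle point.

saddle point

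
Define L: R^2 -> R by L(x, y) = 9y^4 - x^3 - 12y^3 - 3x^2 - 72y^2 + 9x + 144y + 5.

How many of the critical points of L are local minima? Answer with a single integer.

2

L separates as a function of x plus a function of y, so ∇L=0 decouples.
∂L/∂x = -3(x - 1)(x + 3) = 0 at x ∈ {-3, 1}; ∂L/∂y = 36(y - 2)(y - 1)(y + 2) = 0 at y ∈ {-2, 1, 2}.
The Hessian is diagonal: diag(L_xx, L_yy). Second derivatives: L_xx(-3)=12, L_xx(1)=-12; L_yy(-2)=432, L_yy(1)=-108, L_yy(2)=144.
Local minima occur where both diagonal entries positive: (-3, -2), (-3, 2). Count: 2.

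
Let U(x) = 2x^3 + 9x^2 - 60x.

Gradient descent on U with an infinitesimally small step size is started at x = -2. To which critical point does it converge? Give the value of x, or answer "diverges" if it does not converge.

2

U'(x) = 6(x - 2)(x + 5), so U'(-2) = -72.
Gradient descent moves in the -U' direction, i.e. x is increasing.
The nearest critical point in that direction is x = 2, where U'' = 42 > 0 (a local minimum). The iterate converges there.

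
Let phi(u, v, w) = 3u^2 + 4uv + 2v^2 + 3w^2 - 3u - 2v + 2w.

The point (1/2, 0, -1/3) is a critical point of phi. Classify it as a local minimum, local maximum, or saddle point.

The Hessian is constant: H = [[6, 4, 0], [4, 4, 0], [0, 0, 6]].
Leading principal minors: Δ₁ = 6, Δ₂ = 8, Δ₃ = 48.
All leading minors are positive, so H is positive definite: a local minimum.

local minimum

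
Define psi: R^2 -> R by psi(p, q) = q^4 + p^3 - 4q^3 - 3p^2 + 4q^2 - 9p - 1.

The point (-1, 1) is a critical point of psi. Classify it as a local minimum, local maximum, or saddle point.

The mixed partial ∂²psi/∂p∂q is 0, so the Hessian at any point is diag(psi_pp, psi_qq) = diag(6(p - 1), 4(3q^2 - 6q + 2)).
At (-1, 1): H = diag(-12, -4).
Both eigenvalues are negative, so H is negative definite: a local maximum.

local maximum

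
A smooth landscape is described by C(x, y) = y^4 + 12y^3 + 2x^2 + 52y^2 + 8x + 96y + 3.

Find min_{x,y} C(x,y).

C(x,y) separates as P(x) + Q(y) + 3, so its minimum is min P + min Q + 3.
P'(x) = 4x + 8 vanishes at x ∈ {-2}; Q'(y) = 4(y + 2)(y + 3)(y + 4) vanishes at y ∈ {-4, -3, -2}.
Local minima of P (where P''>0): P(-2)=-8. Local minima of Q: Q(-4)=-64, Q(-2)=-64.
So the global minimum of C is P(-2) + Q(-4) + 3 = -8 − 64 + 3 = -69, attained at (-2, -4).

-69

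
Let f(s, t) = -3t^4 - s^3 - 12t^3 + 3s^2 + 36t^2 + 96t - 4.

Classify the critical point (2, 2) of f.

local maximum

The mixed partial ∂²f/∂s∂t is 0, so the Hessian at any point is diag(f_ss, f_tt) = diag(6(-s + 1), 36(-t^2 - 2t + 2)).
At (2, 2): H = diag(-6, -216).
Both eigenvalues are negative, so H is negative definite: a local maximum.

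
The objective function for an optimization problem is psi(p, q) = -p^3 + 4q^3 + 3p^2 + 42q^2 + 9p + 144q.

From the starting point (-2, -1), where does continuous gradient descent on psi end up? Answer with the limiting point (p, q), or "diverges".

(-1, -3)

psi is separable, so gradient descent decouples: p follows -∂psi/∂p, q follows -∂psi/∂q.
∂psi/∂p = -3(p - 3)(p + 1); at p=-2 this is -15, so p increases.
∂psi/∂q = 12(q + 3)(q + 4); at q=-1 this is 72, so q decreases.
p converges to its nearest critical value -1 (a local min of the p-part); q converges to -3. The iterate converges to (-1, -3).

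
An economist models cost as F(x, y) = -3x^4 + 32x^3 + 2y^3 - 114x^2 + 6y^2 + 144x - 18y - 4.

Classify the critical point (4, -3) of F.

The mixed partial ∂²F/∂x∂y is 0, so the Hessian at any point is diag(F_xx, F_yy) = diag(12(-3x^2 + 16x - 19), 12(y + 1)).
At (4, -3): H = diag(-36, -24).
Both eigenvalues are negative, so H is negative definite: a local maximum.

local maximum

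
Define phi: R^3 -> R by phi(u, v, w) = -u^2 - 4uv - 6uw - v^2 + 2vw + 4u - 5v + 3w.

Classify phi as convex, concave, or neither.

phi is quadratic, so its Hessian is the constant matrix H = [[-2, -4, -6], [-4, -2, 2], [-6, 2, 0]].
Leading principal minors: -2, -12, 176.
Neither pattern holds ⇒ H is indefinite ⇒ neither convex nor concave.

neither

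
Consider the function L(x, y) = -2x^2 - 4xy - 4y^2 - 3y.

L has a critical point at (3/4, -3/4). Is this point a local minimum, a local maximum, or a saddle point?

local maximum

The Hessian of L is constant: H = [[-4, -4], [-4, -8]].
det(H) = (-4)·(-8) − (-4)² = 16.
det(H) > 0 and tr(H) = -12 < 0, so H is negative definite and the point is a local maximum.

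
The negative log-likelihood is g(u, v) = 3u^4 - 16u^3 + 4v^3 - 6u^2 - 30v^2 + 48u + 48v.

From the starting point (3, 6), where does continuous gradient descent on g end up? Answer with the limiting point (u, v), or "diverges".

g is separable, so gradient descent decouples: u follows -∂g/∂u, v follows -∂g/∂v.
∂g/∂u = 12(u - 4)(u - 1)(u + 1); at u=3 this is -96, so u increases.
∂g/∂v = 12(v - 4)(v - 1); at v=6 this is 120, so v decreases.
u converges to its nearest critical value 4 (a local min of the u-part); v converges to 4. The iterate converges to (4, 4).

(4, 4)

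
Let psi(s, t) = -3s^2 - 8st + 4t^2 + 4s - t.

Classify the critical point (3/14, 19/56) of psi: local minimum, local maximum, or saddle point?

The Hessian of psi is constant: H = [[-6, -8], [-8, 8]].
det(H) = (-6)·8 − (-8)² = -112.
Since det(H) < 0, H is indefinite and the critical point is a saddle point.

saddle point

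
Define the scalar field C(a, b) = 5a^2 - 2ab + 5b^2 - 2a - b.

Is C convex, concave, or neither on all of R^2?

C is quadratic, so its Hessian is the constant matrix H = [[10, -2], [-2, 10]].
det(H) = 96, tr(H) = 20.
det(H) > 0 and tr(H) > 0, so H is positive definite everywhere: convex.

convex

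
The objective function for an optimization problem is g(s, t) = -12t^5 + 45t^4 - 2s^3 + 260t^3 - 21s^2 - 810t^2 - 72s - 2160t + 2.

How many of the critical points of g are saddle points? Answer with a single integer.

4

g separates as a function of s plus a function of t, so ∇g=0 decouples.
∂g/∂s = -6(s + 3)(s + 4) = 0 at s ∈ {-4, -3}; ∂g/∂t = -60(t - 4)(t - 3)(t + 1)(t + 3) = 0 at t ∈ {-3, -1, 3, 4}.
The Hessian is diagonal: diag(g_ss, g_tt). Second derivatives: g_ss(-4)=6, g_ss(-3)=-6; g_tt(-3)=5040, g_tt(-1)=-2400, g_tt(3)=1440, g_tt(4)=-2100.
Saddle points occur where the two diagonal entries have opposite signs: (-4, -1), (-4, 4), (-3, -3), (-3, 3). Count: 4.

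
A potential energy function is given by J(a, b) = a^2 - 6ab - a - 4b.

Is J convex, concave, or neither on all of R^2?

neither

J is quadratic, so its Hessian is the constant matrix H = [[2, -6], [-6, 0]].
det(H) = -36, tr(H) = 2.
det(H) < 0, so H is indefinite: neither convex nor concave.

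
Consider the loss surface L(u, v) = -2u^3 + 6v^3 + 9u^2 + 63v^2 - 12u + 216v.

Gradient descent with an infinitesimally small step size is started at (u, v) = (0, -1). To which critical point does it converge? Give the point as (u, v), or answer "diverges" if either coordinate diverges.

L is separable, so gradient descent decouples: u follows -∂L/∂u, v follows -∂L/∂v.
∂L/∂u = -6(u - 2)(u - 1); at u=0 this is -12, so u increases.
∂L/∂v = 18(v + 3)(v + 4); at v=-1 this is 108, so v decreases.
u converges to its nearest critical value 1 (a local min of the u-part); v converges to -3. The iterate converges to (1, -3).

(1, -3)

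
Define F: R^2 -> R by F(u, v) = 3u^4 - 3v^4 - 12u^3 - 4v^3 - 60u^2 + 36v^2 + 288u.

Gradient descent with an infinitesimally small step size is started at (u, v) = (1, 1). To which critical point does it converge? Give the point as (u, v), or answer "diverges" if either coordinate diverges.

(-3, 0)

F is separable, so gradient descent decouples: u follows -∂F/∂u, v follows -∂F/∂v.
∂F/∂u = 12(u - 4)(u - 2)(u + 3); at u=1 this is 144, so u decreases.
∂F/∂v = -12v(v - 2)(v + 3); at v=1 this is 48, so v decreases.
u converges to its nearest critical value -3 (a local min of the u-part); v converges to 0. The iterate converges to (-3, 0).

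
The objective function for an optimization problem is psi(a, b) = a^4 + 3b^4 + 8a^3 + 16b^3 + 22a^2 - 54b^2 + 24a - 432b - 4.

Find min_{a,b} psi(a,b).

psi(a,b) separates as P(a) + Q(b) − 4, so its minimum is min P + min Q − 4.
P'(a) = 4(a + 1)(a + 2)(a + 3) vanishes at a ∈ {-3, -2, -1}; Q'(b) = 12(b - 3)(b + 3)(b + 4) vanishes at b ∈ {-4, -3, 3}.
Local minima of P (where P''>0): P(-3)=-9, P(-1)=-9. Local minima of Q: Q(-4)=608, Q(3)=-1107.
So the global minimum of psi is P(-3) + Q(3) − 4 = -9 − 1107 − 4 = -1120, attained at (-3, 3).

-1120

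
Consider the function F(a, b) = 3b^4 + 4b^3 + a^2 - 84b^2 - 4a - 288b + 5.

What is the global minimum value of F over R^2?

F(a,b) separates as P(a) + Q(b) + 5, so its minimum is min P + min Q + 5.
P'(a) = 2a - 4 vanishes at a ∈ {2}; Q'(b) = 12(b - 4)(b + 2)(b + 3) vanishes at b ∈ {-3, -2, 4}.
Local minima of P (where P''>0): P(2)=-4. Local minima of Q: Q(-3)=243, Q(4)=-1472.
So the global minimum of F is P(2) + Q(4) + 5 = -4 − 1472 + 5 = -1471, attained at (2, 4).

-1471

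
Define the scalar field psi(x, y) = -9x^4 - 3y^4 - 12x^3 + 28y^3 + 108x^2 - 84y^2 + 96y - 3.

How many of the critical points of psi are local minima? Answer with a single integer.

psi separates as a function of x plus a function of y, so ∇psi=0 decouples.
∂psi/∂x = -36x(x - 2)(x + 3) = 0 at x ∈ {-3, 0, 2}; ∂psi/∂y = -12(y - 4)(y - 2)(y - 1) = 0 at y ∈ {1, 2, 4}.
The Hessian is diagonal: diag(psi_xx, psi_yy). Second derivatives: psi_xx(-3)=-540, psi_xx(0)=216, psi_xx(2)=-360; psi_yy(1)=-36, psi_yy(2)=24, psi_yy(4)=-72.
Local minima occur where both diagonal entries positive: (0, 2). Count: 1.

1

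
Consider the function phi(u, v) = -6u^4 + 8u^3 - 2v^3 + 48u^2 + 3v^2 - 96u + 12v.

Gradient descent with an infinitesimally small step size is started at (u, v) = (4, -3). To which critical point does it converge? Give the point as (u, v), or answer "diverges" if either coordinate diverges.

phi is separable, so gradient descent decouples: u follows -∂phi/∂u, v follows -∂phi/∂v.
∂phi/∂u = -24(u - 2)(u - 1)(u + 2); at u=4 this is -864, so u increases.
∂phi/∂v = -6(v - 2)(v + 1); at v=-3 this is -60, so v increases.
The u-coordinate has no critical point in that direction and runs off to infinity.

diverges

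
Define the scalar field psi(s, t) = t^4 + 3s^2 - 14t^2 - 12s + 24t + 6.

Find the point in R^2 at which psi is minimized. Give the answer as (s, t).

(2, -3)

psi(s,t) separates as P(s) + Q(t) + 6, so its minimum is min P + min Q + 6.
P'(s) = 6s - 12 vanishes at s ∈ {2}; Q'(t) = 4(t - 2)(t - 1)(t + 3) vanishes at t ∈ {-3, 1, 2}.
Local minima of P (where P''>0): P(2)=-12. Local minima of Q: Q(-3)=-117, Q(2)=8.
So the global minimum of psi is P(2) + Q(-3) + 6 = -12 − 117 + 6 = -123, attained at (2, -3).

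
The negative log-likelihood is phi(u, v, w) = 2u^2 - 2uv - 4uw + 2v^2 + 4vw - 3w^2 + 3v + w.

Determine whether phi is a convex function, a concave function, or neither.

phi is quadratic, so its Hessian is the constant matrix H = [[4, -2, -4], [-2, 4, 4], [-4, 4, -6]].
Leading principal minors: 4, 12, -136.
Neither pattern holds ⇒ H is indefinite ⇒ neither convex nor concave.

neither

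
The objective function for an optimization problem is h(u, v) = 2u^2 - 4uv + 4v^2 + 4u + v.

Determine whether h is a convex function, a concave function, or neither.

h is quadratic, so its Hessian is the constant matrix H = [[4, -4], [-4, 8]].
det(H) = 16, tr(H) = 12.
det(H) > 0 and tr(H) > 0, so H is positive definite everywhere: convex.

convex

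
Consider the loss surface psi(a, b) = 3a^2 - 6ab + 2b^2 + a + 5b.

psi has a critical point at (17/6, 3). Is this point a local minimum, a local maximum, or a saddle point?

The Hessian of psi is constant: H = [[6, -6], [-6, 4]].
det(H) = 6·4 − (-6)² = -12.
Since det(H) < 0, H is indefinite and the critical point is a saddle point.

saddle point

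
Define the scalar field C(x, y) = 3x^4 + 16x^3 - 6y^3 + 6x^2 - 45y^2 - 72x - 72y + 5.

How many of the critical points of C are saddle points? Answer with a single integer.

3

C separates as a function of x plus a function of y, so ∇C=0 decouples.
∂C/∂x = 12(x - 1)(x + 2)(x + 3) = 0 at x ∈ {-3, -2, 1}; ∂C/∂y = -18(y + 1)(y + 4) = 0 at y ∈ {-4, -1}.
The Hessian is diagonal: diag(C_xx, C_yy). Second derivatives: C_xx(-3)=48, C_xx(-2)=-36, C_xx(1)=144; C_yy(-4)=54, C_yy(-1)=-54.
Saddle points occur where the two diagonal entries have opposite signs: (-3, -1), (-2, -4), (1, -1). Count: 3.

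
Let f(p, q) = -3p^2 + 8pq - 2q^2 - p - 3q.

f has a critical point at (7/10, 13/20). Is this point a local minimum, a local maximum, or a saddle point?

The Hessian of f is constant: H = [[-6, 8], [8, -4]].
det(H) = (-6)·(-4) − 8² = -40.
Since det(H) < 0, H is indefinite and the critical point is a saddle point.

saddle point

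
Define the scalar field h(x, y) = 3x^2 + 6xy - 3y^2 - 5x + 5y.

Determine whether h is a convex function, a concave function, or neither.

h is quadratic, so its Hessian is the constant matrix H = [[6, 6], [6, -6]].
det(H) = -72, tr(H) = 0.
det(H) < 0, so H is indefinite: neither convex nor concave.

neither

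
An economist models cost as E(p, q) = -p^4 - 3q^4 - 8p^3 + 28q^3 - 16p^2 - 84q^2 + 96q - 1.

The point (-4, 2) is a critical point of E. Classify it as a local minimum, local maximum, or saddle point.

The mixed partial ∂²E/∂p∂q is 0, so the Hessian at any point is diag(E_pp, E_qq) = diag(-4(3p^2 + 12p + 8), 12(-3q^2 + 14q - 14)).
At (-4, 2): H = diag(-32, 24).
The eigenvalues have opposite signs, so H is indefinite: a saddle point.

saddle point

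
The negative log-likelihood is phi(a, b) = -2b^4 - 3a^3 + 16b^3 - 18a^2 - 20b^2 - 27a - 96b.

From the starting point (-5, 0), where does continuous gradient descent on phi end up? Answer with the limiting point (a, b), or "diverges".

(-3, 3)

phi is separable, so gradient descent decouples: a follows -∂phi/∂a, b follows -∂phi/∂b.
∂phi/∂a = -9(a + 1)(a + 3); at a=-5 this is -72, so a increases.
∂phi/∂b = -8(b - 4)(b - 3)(b + 1); at b=0 this is -96, so b increases.
a converges to its nearest critical value -3 (a local min of the a-part); b converges to 3. The iterate converges to (-3, 3).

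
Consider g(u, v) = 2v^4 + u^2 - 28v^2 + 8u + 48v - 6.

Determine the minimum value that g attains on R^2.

g(u,v) separates as P(u) + Q(v) − 6, so its minimum is min P + min Q − 6.
P'(u) = 2u + 8 vanishes at u ∈ {-4}; Q'(v) = 8(v - 2)(v - 1)(v + 3) vanishes at v ∈ {-3, 1, 2}.
Local minima of P (where P''>0): P(-4)=-16. Local minima of Q: Q(-3)=-234, Q(2)=16.
So the global minimum of g is P(-4) + Q(-3) − 6 = -16 − 234 − 6 = -256, attained at (-4, -3).

-256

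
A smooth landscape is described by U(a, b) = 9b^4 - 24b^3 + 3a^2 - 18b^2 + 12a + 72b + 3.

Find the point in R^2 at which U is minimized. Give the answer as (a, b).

U(a,b) separates as P(a) + Q(b) + 3, so its minimum is min P + min Q + 3.
P'(a) = 6a + 12 vanishes at a ∈ {-2}; Q'(b) = 36(b - 2)(b - 1)(b + 1) vanishes at b ∈ {-1, 1, 2}.
Local minima of P (where P''>0): P(-2)=-12. Local minima of Q: Q(-1)=-57, Q(2)=24.
So the global minimum of U is P(-2) + Q(-1) + 3 = -12 − 57 + 3 = -66, attained at (-2, -1).

(-2, -1)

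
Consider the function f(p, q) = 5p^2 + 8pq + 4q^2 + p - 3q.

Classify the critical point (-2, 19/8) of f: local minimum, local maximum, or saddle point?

The Hessian of f is constant: H = [[10, 8], [8, 8]].
det(H) = 10·8 − 8² = 16.
det(H) > 0 and tr(H) = 18 > 0, so H is positive definite and the point is a local minimum.

local minimum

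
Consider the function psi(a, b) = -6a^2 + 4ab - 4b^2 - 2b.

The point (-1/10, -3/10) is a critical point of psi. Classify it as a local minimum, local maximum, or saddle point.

The Hessian of psi is constant: H = [[-12, 4], [4, -8]].
det(H) = (-12)·(-8) − 4² = 80.
det(H) > 0 and tr(H) = -20 < 0, so H is negative definite and the point is a local maximum.

local maximum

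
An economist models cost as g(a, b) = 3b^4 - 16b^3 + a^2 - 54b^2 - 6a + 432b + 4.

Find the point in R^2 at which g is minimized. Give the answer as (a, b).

g(a,b) separates as P(a) + Q(b) + 4, so its minimum is min P + min Q + 4.
P'(a) = 2a - 6 vanishes at a ∈ {3}; Q'(b) = 12(b - 4)(b - 3)(b + 3) vanishes at b ∈ {-3, 3, 4}.
Local minima of P (where P''>0): P(3)=-9. Local minima of Q: Q(-3)=-1107, Q(4)=608.
So the global minimum of g is P(3) + Q(-3) + 4 = -9 − 1107 + 4 = -1112, attained at (3, -3).

(3, -3)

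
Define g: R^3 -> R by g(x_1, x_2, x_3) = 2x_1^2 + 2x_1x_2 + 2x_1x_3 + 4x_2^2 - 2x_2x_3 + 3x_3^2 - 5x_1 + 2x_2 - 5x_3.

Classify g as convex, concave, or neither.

convex

g is quadratic, so its Hessian is the constant matrix H = [[4, 2, 2], [2, 8, -2], [2, -2, 6]].
Leading principal minors: 4, 28, 104.
All positive ⇒ H ≻ 0 ⇒ convex.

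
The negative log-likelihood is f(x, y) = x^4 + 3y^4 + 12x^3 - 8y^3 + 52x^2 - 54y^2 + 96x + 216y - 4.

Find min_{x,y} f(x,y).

f(x,y) separates as P(x) + Q(y) − 4, so its minimum is min P + min Q − 4.
P'(x) = 4(x + 2)(x + 3)(x + 4) vanishes at x ∈ {-4, -3, -2}; Q'(y) = 12(y - 3)(y - 2)(y + 3) vanishes at y ∈ {-3, 2, 3}.
Local minima of P (where P''>0): P(-4)=-64, P(-2)=-64. Local minima of Q: Q(-3)=-675, Q(3)=189.
So the global minimum of f is P(-4) + Q(-3) − 4 = -64 − 675 − 4 = -743, attained at (-4, -3).

-743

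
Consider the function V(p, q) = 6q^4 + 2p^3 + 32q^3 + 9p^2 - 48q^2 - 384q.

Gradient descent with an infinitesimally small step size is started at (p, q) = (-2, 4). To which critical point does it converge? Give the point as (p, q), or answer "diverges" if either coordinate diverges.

V is separable, so gradient descent decouples: p follows -∂V/∂p, q follows -∂V/∂q.
∂V/∂p = 6p(p + 3); at p=-2 this is -12, so p increases.
∂V/∂q = 24(q - 2)(q + 2)(q + 4); at q=4 this is 2304, so q decreases.
p converges to its nearest critical value 0 (a local min of the p-part); q converges to 2. The iterate converges to (0, 2).

(0, 2)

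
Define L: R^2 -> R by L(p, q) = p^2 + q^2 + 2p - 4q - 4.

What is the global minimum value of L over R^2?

-9

L(p,q) separates as A(p) + B(q) − 4, so its minimum is min A + min B − 4.
A'(p) = 2p + 2 vanishes at p ∈ {-1}; B'(q) = 2q - 4 vanishes at q ∈ {2}.
Local minima of A (where A''>0): A(-1)=-1. Local minima of B: B(2)=-4.
So the global minimum of L is A(-1) + B(2) − 4 = -1 − 4 − 4 = -9, attained at (-1, 2).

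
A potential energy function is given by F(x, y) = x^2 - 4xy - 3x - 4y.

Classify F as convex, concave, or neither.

F is quadratic, so its Hessian is the constant matrix H = [[2, -4], [-4, 0]].
det(H) = -16, tr(H) = 2.
det(H) < 0, so H is indefinite: neither convex nor concave.

neither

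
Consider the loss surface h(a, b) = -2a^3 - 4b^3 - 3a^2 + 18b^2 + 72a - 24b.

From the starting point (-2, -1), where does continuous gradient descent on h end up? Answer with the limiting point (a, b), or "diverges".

(-4, 1)

h is separable, so gradient descent decouples: a follows -∂h/∂a, b follows -∂h/∂b.
∂h/∂a = -6(a - 3)(a + 4); at a=-2 this is 60, so a decreases.
∂h/∂b = -12(b - 2)(b - 1); at b=-1 this is -72, so b increases.
a converges to its nearest critical value -4 (a local min of the a-part); b converges to 1. The iterate converges to (-4, 1).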